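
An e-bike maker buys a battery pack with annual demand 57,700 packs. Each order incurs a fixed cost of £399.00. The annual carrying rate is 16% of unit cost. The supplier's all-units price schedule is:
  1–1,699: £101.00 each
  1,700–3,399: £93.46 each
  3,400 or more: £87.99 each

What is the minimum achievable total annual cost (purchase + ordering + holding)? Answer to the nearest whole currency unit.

Holding cost per unit per year at price C is H = 0.16·C.
Evaluate total cost at each tier's feasible EOQ or, if the EOQ is below the tier, at the tier's minimum quantity.
EOQ at £101.00 = 1688.0 (feasible in tier 1): TC = 57,700×£101.00 + (57,700/1688.0)×399 + (1688.0/2)×0.16×£101.00 = £5,854,977.84.
EOQ at £93.46 = 1754.8 (feasible in tier 2): TC = 57,700×£93.46 + (57,700/1754.8)×399 + (1754.8/2)×0.16×£93.46 = £5,418,881.90.
EOQ at £87.99 = 1808.5 < 3400, so use break Q=3400: TC = 57,700×£87.99 + (57,700/3400.0)×399 + (3400.0/2)×0.16×£87.99 = £5,107,727.54.
Lowest total cost among the candidates is at Q = 3400.0.

TC* ≈ £5,107,728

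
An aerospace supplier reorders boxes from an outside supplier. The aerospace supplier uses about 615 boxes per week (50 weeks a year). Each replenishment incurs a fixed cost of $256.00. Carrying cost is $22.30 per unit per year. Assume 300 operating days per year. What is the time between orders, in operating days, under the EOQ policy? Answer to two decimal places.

Annual demand D = 615 × 50 = 30,750.
Q* = √(2DS/H) = √(2 × 30,750 × 256 / 22.3) ≈ 840.24.
Cycle time = Q*/D × 300 = 840.24 / 30,750 × 300 ≈ 8.197 days.

T ≈ 8.20 days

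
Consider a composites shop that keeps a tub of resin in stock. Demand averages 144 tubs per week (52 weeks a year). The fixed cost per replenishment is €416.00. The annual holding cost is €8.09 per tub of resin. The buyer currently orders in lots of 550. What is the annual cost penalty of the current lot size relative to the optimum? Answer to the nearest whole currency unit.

Annual demand D = 144 × 52 = 7,488.
EOQ = √(2DS/H) = √(2 × 7,488 × 416 / 8.09) ≈ 877.55.
Cost at Q* = (D/Q*)S + (Q*/2)H = √(2DSH) ≈ €7,099.35.
Cost at Q = 550: (7,488/550)×416 + (550/2)×8.09 = €5,663.65 + €2,224.75 = €7,888.40.
Excess = €7,888.40 − €7,099.35 = €789.05.

Extra cost ≈ €789 per year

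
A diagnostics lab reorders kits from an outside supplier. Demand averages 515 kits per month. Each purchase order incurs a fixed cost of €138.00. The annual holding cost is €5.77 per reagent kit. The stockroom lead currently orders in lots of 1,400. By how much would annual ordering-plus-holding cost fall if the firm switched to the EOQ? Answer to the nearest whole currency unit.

Extra cost ≈ €1,511 per year

Annual demand D = 515 × 12 = 6,180.
EOQ = √(2DS/H) = √(2 × 6,180 × 138 / 5.77) ≈ 543.70.
Cost at Q* = (D/Q*)S + (Q*/2)H = √(2DSH) ≈ €3,137.16.
Cost at Q = 1,400: (6,180/1,400)×138 + (1,400/2)×5.77 = €609.17 + €4,039.00 = €4,648.17.
Excess = €4,648.17 − €3,137.16 = €1,511.01.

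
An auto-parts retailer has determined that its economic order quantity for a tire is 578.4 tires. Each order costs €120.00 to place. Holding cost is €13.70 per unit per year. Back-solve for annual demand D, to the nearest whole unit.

The basic EOQ model gives Q* = √(2DS/H); rearrange for the unknown.
From Q* = √(2DS/H): D = Q*²H / (2S) = 578.4² × 13.7 / (2 × 120) = 19097.033.

D ≈ 19,097 tires per year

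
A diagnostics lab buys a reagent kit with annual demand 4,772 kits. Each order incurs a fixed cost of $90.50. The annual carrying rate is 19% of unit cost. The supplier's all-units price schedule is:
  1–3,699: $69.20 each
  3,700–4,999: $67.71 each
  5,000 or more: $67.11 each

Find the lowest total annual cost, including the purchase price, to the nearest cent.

Holding cost per unit per year at price C is H = 0.19·C.
For each price level, check whether its EOQ is feasible; otherwise the best quantity at that price is the breakpoint.
EOQ at $69.20 = 256.3 (feasible in tier 1): TC = 4,772×$69.20 + (4,772/256.3)×90.5 + (256.3/2)×0.19×$69.20 = $333,592.32.
EOQ at $67.71 = 259.1 < 3700, so use break Q=3700: TC = 4,772×$67.71 + (4,772/3700.0)×90.5 + (3700.0/2)×0.19×$67.71 = $347,028.91.
EOQ at $67.11 = 260.3 < 5000, so use break Q=5000: TC = 4,772×$67.11 + (4,772/5000.0)×90.5 + (5000.0/2)×0.19×$67.11 = $352,212.54.
Lowest total cost among the candidates is at Q = 256.3.

TC* ≈ $333,592.32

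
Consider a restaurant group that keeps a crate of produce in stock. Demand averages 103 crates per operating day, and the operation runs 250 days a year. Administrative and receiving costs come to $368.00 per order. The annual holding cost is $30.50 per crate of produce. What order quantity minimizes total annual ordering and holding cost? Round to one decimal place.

Q* ≈ 788.3 crates

Annual demand D = 103 × 250 = 25,750.
EOQ = √(2DS / H) = √(2 × 25,750 × 368 / 30.5).
= √(18,952,000 / 30.5) = √621,377.0492 ≈ 788.275.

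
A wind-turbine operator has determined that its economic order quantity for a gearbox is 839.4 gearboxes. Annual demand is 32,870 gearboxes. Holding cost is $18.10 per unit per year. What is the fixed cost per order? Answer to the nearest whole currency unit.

S ≈ $194

Invert the EOQ relation Q*² = 2DS/H.
From Q* = √(2DS/H): S = Q*²H / (2D) = 839.4² × 18.1 / (2 × 32,870) = 193.9933.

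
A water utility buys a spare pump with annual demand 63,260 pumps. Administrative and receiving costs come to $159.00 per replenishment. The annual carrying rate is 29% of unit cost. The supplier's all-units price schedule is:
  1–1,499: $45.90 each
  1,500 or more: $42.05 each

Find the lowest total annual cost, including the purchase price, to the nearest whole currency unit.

Holding cost per unit per year at price C is H = 0.29·C.
For each price level, check whether its EOQ is feasible; otherwise the best quantity at that price is the breakpoint.
EOQ at $45.90 = 1229.3 (feasible in tier 1): TC = 63,260×$45.90 + (63,260/1229.3)×159 + (1229.3/2)×0.29×$45.90 = $2,919,997.77.
EOQ at $42.05 = 1284.4 < 1500, so use break Q=1500: TC = 63,260×$42.05 + (63,260/1500.0)×159 + (1500.0/2)×0.29×$42.05 = $2,675,934.44.
Lowest total cost among the candidates is at Q = 1500.0.

TC* ≈ $2,675,934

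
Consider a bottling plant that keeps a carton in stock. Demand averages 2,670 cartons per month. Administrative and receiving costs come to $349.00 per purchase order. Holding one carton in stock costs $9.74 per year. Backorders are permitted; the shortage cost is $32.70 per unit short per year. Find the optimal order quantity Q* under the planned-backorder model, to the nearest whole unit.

Q* ≈ 1,726 cartons

Annual demand D = 2,670 × 12 = 32,040.
With planned backorders, Q* = √(2DS/H) · √((H+B)/B).
√(2DS/H) = √(2 × 32,040 × 349 / 9.74) = 1515.286.
√((H+B)/B) = √((9.74+32.7)/32.7) = 1.1392.
Q* ≈ 1726.268.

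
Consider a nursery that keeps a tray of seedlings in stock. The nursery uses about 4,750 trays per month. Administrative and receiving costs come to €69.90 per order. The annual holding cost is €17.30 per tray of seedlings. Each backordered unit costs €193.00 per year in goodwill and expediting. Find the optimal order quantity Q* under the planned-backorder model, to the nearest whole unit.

Annual demand D = 4,750 × 12 = 57,000.
With planned backorders, Q* = √(2DS/H) · √((H+B)/B).
√(2DS/H) = √(2 × 57,000 × 69.9 / 17.3) = 678.685.
√((H+B)/B) = √((17.3+193)/193) = 1.0439.
Q* ≈ 708.450.

Q* ≈ 708 trays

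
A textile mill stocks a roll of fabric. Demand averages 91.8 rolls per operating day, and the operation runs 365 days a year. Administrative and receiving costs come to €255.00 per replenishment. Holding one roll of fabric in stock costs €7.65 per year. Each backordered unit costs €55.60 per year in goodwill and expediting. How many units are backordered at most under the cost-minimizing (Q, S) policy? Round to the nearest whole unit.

Annual demand D = 91.8 × 365 = 33,507.
With planned backorders, Q* = √(2DS/H) · √((H+B)/B).
√(2DS/H) = √(2 × 33,507 × 255 / 7.65) = 1494.590.
√((H+B)/B) = √((7.65+55.6)/55.6) = 1.0666.
Q* ≈ 1594.098.
S* = Q* · H/(H+B) = 1594.098 × 7.65/63.25 ≈ 192.804.

S* ≈ 193 rolls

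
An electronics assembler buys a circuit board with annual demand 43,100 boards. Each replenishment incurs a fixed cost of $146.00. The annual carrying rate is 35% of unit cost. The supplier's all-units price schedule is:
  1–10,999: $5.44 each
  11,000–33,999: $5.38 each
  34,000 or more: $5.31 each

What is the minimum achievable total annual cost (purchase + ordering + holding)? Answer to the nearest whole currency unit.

Holding cost per unit per year at price C is H = 0.35·C.
Evaluate total cost at each tier's feasible EOQ or, if the EOQ is below the tier, at the tier's minimum quantity.
EOQ at $5.44 = 2571.0 (feasible in tier 1): TC = 43,100×$5.44 + (43,100/2571.0)×146 + (2571.0/2)×0.35×$5.44 = $239,359.12.
EOQ at $5.38 = 2585.3 < 11000, so use break Q=11000: TC = 43,100×$5.38 + (43,100/11000.0)×146 + (11000.0/2)×0.35×$5.38 = $242,806.55.
EOQ at $5.31 = 2602.2 < 34000, so use break Q=34000: TC = 43,100×$5.31 + (43,100/34000.0)×146 + (34000.0/2)×0.35×$5.31 = $260,640.58.
Lowest total cost among the candidates is at Q = 2571.0.

TC* ≈ $239,359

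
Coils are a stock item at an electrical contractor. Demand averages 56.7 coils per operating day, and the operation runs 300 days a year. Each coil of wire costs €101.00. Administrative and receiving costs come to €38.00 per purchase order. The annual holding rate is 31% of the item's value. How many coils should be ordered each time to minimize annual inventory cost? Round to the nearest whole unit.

Q* ≈ 203 coils

Annual demand D = 56.7 × 300 = 17,010.
Holding cost H = 0.31 × €101.00 = €31.3100 per unit per year.
EOQ = √(2DS / H) = √(2 × 17,010 × 38 / 31.31).
= √(1,292,760 / 31.31) = √41,289.045 ≈ 203.197.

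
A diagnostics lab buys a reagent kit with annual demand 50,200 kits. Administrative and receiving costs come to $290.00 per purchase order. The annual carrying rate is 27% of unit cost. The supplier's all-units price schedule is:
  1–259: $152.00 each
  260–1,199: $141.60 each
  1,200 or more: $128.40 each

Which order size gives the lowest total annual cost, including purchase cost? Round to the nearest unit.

Q* ≈ 1,200 kits

Holding cost per unit per year at price C is H = 0.27·C.
Evaluate total cost at each tier's feasible EOQ or, if the EOQ is below the tier, at the tier's minimum quantity.
Tier 1 ($152.00): EOQ = 842.3 exceeds tier's upper bound 259, so this tier is dominated.
EOQ at $141.60 = 872.7 (feasible in tier 2): TC = 50,200×$141.60 + (50,200/872.7)×290 + (872.7/2)×0.27×$141.60 = $7,141,684.10.
EOQ at $128.40 = 916.4 < 1200, so use break Q=1200: TC = 50,200×$128.40 + (50,200/1200.0)×290 + (1200.0/2)×0.27×$128.40 = $6,478,612.47.
Lowest total cost is $6,478,612.47 at Q = 1200.0.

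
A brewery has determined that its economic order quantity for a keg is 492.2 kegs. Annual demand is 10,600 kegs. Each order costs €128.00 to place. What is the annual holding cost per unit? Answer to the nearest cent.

The basic EOQ model gives Q* = √(2DS/H); rearrange for the unknown.
From Q* = √(2DS/H): H = 2DS / Q*² = 2 × 10,600 × 128 / 492.2² = 11.2011.

H ≈ €11.20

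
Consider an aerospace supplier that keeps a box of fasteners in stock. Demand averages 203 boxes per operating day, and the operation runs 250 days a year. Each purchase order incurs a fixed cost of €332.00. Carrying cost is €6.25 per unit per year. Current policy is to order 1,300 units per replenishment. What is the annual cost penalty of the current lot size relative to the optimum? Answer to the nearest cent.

Annual demand D = 203 × 250 = 50,750.
EOQ = √(2DS/H) = √(2 × 50,750 × 332 / 6.25) ≈ 2322.00.
Cost at Q* = (D/Q*)S + (Q*/2)H = √(2DSH) ≈ €14,512.49.
Cost at Q = 1,300: (50,750/1,300)×332 + (1,300/2)×6.25 = €12,960.77 + €4,062.50 = €17,023.27.
Excess = €17,023.27 − €14,512.49 = €2,510.77.

Extra cost ≈ €2,510.77 per year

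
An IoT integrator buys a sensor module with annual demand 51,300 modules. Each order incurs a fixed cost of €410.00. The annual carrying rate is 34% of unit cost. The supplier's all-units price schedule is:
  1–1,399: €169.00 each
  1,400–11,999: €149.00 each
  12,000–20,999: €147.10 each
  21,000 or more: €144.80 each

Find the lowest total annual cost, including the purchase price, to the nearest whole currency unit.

Holding cost per unit per year at price C is H = 0.34·C.
Candidates are each tier's EOQ (if it falls in that tier) and each price-break quantity.
EOQ at €169.00 = 855.6 (feasible in tier 1): TC = 51,300×€169.00 + (51,300/855.6)×410 + (855.6/2)×0.34×€169.00 = €8,718,864.14.
EOQ at €149.00 = 911.2 < 1400, so use break Q=1400: TC = 51,300×€149.00 + (51,300/1400.0)×410 + (1400.0/2)×0.34×€149.00 = €7,694,185.57.
EOQ at €147.10 = 917.1 < 12000, so use break Q=12000: TC = 51,300×€147.10 + (51,300/12000.0)×410 + (12000.0/2)×0.34×€147.10 = €7,848,066.75.
EOQ at €144.80 = 924.4 < 21000, so use break Q=21000: TC = 51,300×€144.80 + (51,300/21000.0)×410 + (21000.0/2)×0.34×€144.80 = €7,946,177.57.
Lowest total cost among the candidates is at Q = 1400.0.

TC* ≈ €7,694,186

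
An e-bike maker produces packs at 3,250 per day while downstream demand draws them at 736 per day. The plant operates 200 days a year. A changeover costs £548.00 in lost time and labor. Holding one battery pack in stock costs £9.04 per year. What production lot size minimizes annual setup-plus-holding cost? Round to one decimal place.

Annual demand D = 736 × 200 = 147,200.
Production build-up factor (1 − d/p) = 1 − 736/3,250 = 0.7735.
Q* = √(2DS / (H(1 − d/p))) = √(2 × 147,200 × 548 / (9.04 × 0.7735)).
= √(161,331,200 / 6.9928) ≈ 4803.237.

Q* ≈ 4,803.2 packs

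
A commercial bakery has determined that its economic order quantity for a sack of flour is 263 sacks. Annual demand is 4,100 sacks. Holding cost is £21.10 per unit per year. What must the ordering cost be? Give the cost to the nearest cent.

S ≈ £177.98

The basic EOQ model gives Q* = √(2DS/H); rearrange for the unknown.
From Q* = √(2DS/H): S = Q*²H / (2D) = 263² × 21.1 / (2 × 4,100) = 177.9836.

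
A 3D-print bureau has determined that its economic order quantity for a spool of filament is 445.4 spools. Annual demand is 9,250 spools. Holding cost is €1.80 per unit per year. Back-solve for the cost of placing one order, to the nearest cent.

S ≈ €19.30

The basic EOQ model gives Q* = √(2DS/H); rearrange for the unknown.
From Q* = √(2DS/H): S = Q*²H / (2D) = 445.4² × 1.8 / (2 × 9,250) = 19.3020.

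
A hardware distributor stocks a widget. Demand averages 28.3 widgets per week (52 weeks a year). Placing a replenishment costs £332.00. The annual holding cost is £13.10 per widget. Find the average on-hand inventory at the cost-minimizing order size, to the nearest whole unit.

Average inventory ≈ 137 widgets

Annual demand D = 28.3 × 52 = 1,471.6.
EOQ = √(2DS/H) = √(2 × 1,471.6 × 332 / 13.1) ≈ 273.11.
Average inventory = Q*/2 ≈ 273.11 / 2 = 136.557.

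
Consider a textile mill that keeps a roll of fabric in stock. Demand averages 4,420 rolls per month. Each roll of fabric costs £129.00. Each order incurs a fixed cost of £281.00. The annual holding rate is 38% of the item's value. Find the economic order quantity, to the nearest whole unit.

Annual demand D = 4,420 × 12 = 53,040.
Holding cost H = 0.38 × £129.00 = £49.0200 per unit per year.
EOQ = √(2DS / H) = √(2 × 53,040 × 281 / 49.02).
= √(29,808,480 / 49.02) = √608,088.1273 ≈ 779.800.

Q* ≈ 780 rolls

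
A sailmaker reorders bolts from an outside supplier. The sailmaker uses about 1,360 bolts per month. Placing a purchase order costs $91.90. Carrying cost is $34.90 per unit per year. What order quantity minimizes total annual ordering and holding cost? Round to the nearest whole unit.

Q* ≈ 293 bolts

Annual demand D = 1,360 × 12 = 16,320.
EOQ = √(2DS / H) = √(2 × 16,320 × 91.9 / 34.9).
= √(2,999,616 / 34.9) = √85,948.8825 ≈ 293.170.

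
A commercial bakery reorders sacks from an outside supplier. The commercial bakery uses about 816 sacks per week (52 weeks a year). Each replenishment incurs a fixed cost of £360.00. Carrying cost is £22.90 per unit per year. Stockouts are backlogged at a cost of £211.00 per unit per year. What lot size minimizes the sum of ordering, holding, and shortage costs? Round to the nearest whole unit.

Annual demand D = 816 × 52 = 42,432.
With planned backorders, Q* = √(2DS/H) · √((H+B)/B).
√(2DS/H) = √(2 × 42,432 × 360 / 22.9) = 1155.035.
√((H+B)/B) = √((22.9+211)/211) = 1.0529.
Q* ≈ 1216.100.

Q* ≈ 1,216 sacks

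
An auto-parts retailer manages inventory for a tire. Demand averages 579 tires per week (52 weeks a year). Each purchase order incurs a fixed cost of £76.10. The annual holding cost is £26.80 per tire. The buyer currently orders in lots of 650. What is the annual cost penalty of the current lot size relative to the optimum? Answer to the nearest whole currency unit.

Annual demand D = 579 × 52 = 30,108.
EOQ = √(2DS/H) = √(2 × 30,108 × 76.1 / 26.8) ≈ 413.51.
Cost at Q* = (D/Q*)S + (Q*/2)H = √(2DSH) ≈ £11,081.94.
Cost at Q = 650: (30,108/650)×76.1 + (650/2)×26.8 = £3,524.95 + £8,710.00 = £12,234.95.
Excess = £12,234.95 − £11,081.94 = £1,153.01.

Extra cost ≈ £1,153 per year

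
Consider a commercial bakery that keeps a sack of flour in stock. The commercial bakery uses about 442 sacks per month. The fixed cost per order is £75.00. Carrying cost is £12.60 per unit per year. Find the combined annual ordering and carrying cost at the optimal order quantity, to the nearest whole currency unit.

TC* ≈ £3,166

Annual demand D = 442 × 12 = 5,304.
Q* = √(2DS/H) = √(2 × 5,304 × 75 / 12.6) ≈ 251.28.
At Q*, ordering cost (D/Q*)S equals holding cost (Q*/2)H, each = √(DSH/2).
Minimum total = √(2DSH) = √(2 × 5,304 × 75 × 12.6) ≈ 3166.159.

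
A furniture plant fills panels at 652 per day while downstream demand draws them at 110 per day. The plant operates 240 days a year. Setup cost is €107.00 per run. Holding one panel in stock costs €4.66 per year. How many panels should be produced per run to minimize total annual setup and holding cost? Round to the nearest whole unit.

Q* ≈ 1,208 panels

Annual demand D = 110 × 240 = 26,400.
Production build-up factor (1 − d/p) = 1 − 110/652 = 0.8313.
Q* = √(2DS / (H(1 − d/p))) = √(2 × 26,400 × 107 / (4.66 × 0.8313)).
= √(5,649,600 / 3.8738) ≈ 1207.647.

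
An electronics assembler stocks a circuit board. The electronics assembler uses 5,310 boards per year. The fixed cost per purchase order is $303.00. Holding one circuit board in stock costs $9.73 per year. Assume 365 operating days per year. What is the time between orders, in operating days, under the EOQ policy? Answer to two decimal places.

EOQ = √(2DS/H) = √(2 × 5,310 × 303 / 9.73) ≈ 575.08.
Cycle time = Q*/D × 365 = 575.08 / 5,310 × 365 ≈ 39.530 days.

T ≈ 39.53 days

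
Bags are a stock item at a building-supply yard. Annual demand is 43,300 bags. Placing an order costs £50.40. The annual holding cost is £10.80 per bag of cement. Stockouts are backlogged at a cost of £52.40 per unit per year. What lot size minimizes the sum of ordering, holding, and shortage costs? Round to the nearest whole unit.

Q* ≈ 698 bags

With planned backorders, Q* = √(2DS/H) · √((H+B)/B).
√(2DS/H) = √(2 × 43,300 × 50.4 / 10.8) = 635.715.
√((H+B)/B) = √((10.8+52.4)/52.4) = 1.0982.
Q* ≈ 698.160.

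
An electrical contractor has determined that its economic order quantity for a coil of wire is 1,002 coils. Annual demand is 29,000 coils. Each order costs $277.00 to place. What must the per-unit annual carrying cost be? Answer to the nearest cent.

The basic EOQ model gives Q* = √(2DS/H); rearrange for the unknown.
From Q* = √(2DS/H): H = 2DS / Q*² = 2 × 29,000 × 277 / 1,002² = 16.0019.

H ≈ $16.00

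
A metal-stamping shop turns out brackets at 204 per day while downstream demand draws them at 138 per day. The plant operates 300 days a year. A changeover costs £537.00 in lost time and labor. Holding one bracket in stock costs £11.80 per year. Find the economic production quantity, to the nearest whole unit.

Annual demand D = 138 × 300 = 41,400.
Production build-up factor (1 − d/p) = 1 − 138/204 = 0.3235.
Q* = √(2DS / (H(1 − d/p))) = √(2 × 41,400 × 537 / (11.8 × 0.3235)).
= √(44,463,600 / 3.8176) ≈ 3412.750.

Q* ≈ 3,413 brackets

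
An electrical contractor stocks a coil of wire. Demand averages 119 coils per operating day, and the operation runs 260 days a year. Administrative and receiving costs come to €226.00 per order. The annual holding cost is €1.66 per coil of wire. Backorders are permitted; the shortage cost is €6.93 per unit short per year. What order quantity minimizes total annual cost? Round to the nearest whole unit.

Annual demand D = 119 × 260 = 30,940.
With planned backorders, Q* = √(2DS/H) · √((H+B)/B).
√(2DS/H) = √(2 × 30,940 × 226 / 1.66) = 2902.521.
√((H+B)/B) = √((1.66+6.93)/6.93) = 1.1133.
Q* ≈ 3231.508.

Q* ≈ 3,232 coils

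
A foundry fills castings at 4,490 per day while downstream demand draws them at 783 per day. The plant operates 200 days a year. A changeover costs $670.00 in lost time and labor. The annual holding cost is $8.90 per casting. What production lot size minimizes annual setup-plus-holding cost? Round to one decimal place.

Q* ≈ 5,344.0 castings

Annual demand D = 783 × 200 = 156,600.
Production build-up factor (1 − d/p) = 1 − 783/4,490 = 0.8256.
Q* = √(2DS / (H(1 − d/p))) = √(2 × 156,600 × 670 / (8.9 × 0.8256)).
= √(209,844,000 / 7.348) ≈ 5343.984.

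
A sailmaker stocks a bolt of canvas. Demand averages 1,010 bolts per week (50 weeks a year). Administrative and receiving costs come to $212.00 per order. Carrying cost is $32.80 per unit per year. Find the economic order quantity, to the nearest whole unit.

Annual demand D = 1,010 × 50 = 50,500.
EOQ = √(2DS / H) = √(2 × 50,500 × 212 / 32.8).
= √(21,412,000 / 32.8) = √652,804.878 ≈ 807.963.

Q* ≈ 808 bolts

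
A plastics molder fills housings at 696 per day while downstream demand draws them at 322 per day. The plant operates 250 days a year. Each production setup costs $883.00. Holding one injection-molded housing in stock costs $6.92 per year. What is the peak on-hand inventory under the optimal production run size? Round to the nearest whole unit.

I_max ≈ 3,323 housings

Annual demand D = 322 × 250 = 80,500.
Production build-up factor (1 − d/p) = 1 − 322/696 = 0.5374.
Q* = √(2DS / (H(1 − d/p))) = √(2 × 80,500 × 883 / (6.92 × 0.5374)).
= √(142,163,000 / 3.7185) ≈ 6183.140.
Maximum inventory = Q*(1 − d/p) = 6183.140 × 0.5374 ≈ 3322.549.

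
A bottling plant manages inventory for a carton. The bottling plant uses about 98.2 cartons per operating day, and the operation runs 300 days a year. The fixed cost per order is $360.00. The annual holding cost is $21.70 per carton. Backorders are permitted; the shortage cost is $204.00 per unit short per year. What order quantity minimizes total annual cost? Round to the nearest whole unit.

Annual demand D = 98.2 × 300 = 29,460.
With planned backorders, Q* = √(2DS/H) · √((H+B)/B).
√(2DS/H) = √(2 × 29,460 × 360 / 21.7) = 988.673.
√((H+B)/B) = √((21.7+204)/204) = 1.0518.
Q* ≈ 1039.928.

Q* ≈ 1,040 cartons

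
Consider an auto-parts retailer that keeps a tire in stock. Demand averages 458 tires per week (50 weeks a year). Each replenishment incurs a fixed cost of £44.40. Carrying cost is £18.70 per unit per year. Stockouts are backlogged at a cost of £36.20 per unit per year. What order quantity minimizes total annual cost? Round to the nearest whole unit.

Annual demand D = 458 × 50 = 22,900.
With planned backorders, Q* = √(2DS/H) · √((H+B)/B).
√(2DS/H) = √(2 × 22,900 × 44.4 / 18.7) = 329.764.
√((H+B)/B) = √((18.7+36.2)/36.2) = 1.2315.
Q* ≈ 406.102.

Q* ≈ 406 tires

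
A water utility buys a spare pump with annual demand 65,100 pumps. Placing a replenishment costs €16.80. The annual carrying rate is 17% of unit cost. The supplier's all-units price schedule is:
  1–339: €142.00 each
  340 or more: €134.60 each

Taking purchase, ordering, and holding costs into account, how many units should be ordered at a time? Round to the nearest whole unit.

Q* ≈ 340 pumps

Holding cost per unit per year at price C is H = 0.17·C.
Candidates are each tier's EOQ (if it falls in that tier) and each price-break quantity.
EOQ at €142.00 = 301.0 (feasible in tier 1): TC = 65,100×€142.00 + (65,100/301.0)×16.8 + (301.0/2)×0.17×€142.00 = €9,251,466.56.
EOQ at €134.60 = 309.2 < 340, so use break Q=340: TC = 65,100×€134.60 + (65,100/340.0)×16.8 + (340.0/2)×0.17×€134.60 = €8,769,566.65.
Lowest total cost is €8,769,566.65 at Q = 340.0.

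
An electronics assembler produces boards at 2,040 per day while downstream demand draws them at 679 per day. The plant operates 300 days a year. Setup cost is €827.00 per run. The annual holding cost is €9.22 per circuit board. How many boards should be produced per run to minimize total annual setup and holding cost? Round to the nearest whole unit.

Q* ≈ 7,401 boards

Annual demand D = 679 × 300 = 203,700.
Production build-up factor (1 − d/p) = 1 − 679/2,040 = 0.6672.
Q* = √(2DS / (H(1 − d/p))) = √(2 × 203,700 × 827 / (9.22 × 0.6672)).
= √(336,919,800 / 6.1512) ≈ 7400.888.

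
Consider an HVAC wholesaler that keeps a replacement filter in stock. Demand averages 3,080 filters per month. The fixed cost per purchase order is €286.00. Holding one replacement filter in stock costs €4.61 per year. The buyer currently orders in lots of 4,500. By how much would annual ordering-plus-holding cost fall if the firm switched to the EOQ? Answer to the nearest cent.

Annual demand D = 3,080 × 12 = 36,960.
EOQ = √(2DS/H) = √(2 × 36,960 × 286 / 4.61) ≈ 2141.48.
Cost at Q* = (D/Q*)S + (Q*/2)H = √(2DSH) ≈ €9,872.21.
Cost at Q = 4,500: (36,960/4,500)×286 + (4,500/2)×4.61 = €2,349.01 + €10,372.50 = €12,721.51.
Excess = €12,721.51 − €9,872.21 = €2,849.30.

Extra cost ≈ €2,849.30 per year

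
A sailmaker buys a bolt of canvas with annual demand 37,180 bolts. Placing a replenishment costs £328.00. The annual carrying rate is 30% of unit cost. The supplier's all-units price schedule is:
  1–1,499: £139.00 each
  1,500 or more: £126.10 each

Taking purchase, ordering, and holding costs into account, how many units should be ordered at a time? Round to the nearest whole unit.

Holding cost per unit per year at price C is H = 0.30·C.
For each price level, check whether its EOQ is feasible; otherwise the best quantity at that price is the breakpoint.
EOQ at £139.00 = 764.8 (feasible in tier 1): TC = 37,180×£139.00 + (37,180/764.8)×328 + (764.8/2)×0.30×£139.00 = £5,199,911.48.
EOQ at £126.10 = 802.9 < 1500, so use break Q=1500: TC = 37,180×£126.10 + (37,180/1500.0)×328 + (1500.0/2)×0.30×£126.10 = £4,724,900.53.
Lowest total cost is £4,724,900.53 at Q = 1500.0.

Q* ≈ 1,500 bolts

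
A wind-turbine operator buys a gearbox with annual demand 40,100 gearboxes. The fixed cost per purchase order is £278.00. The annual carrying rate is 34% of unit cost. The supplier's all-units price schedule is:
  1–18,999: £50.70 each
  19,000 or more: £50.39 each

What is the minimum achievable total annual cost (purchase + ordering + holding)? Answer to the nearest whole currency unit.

TC* ≈ £2,052,674

Holding cost per unit per year at price C is H = 0.34·C.
Evaluate total cost at each tier's feasible EOQ or, if the EOQ is below the tier, at the tier's minimum quantity.
EOQ at £50.70 = 1137.3 (feasible in tier 1): TC = 40,100×£50.70 + (40,100/1137.3)×278 + (1137.3/2)×0.34×£50.70 = £2,052,674.38.
EOQ at £50.39 = 1140.8 < 19000, so use break Q=19000: TC = 40,100×£50.39 + (40,100/19000.0)×278 + (19000.0/2)×0.34×£50.39 = £2,183,985.43.
Lowest total cost among the candidates is at Q = 1137.3.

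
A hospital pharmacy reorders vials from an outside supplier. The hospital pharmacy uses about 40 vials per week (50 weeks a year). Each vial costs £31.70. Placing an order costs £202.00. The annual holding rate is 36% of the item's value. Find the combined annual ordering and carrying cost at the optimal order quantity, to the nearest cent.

Annual demand D = 40 × 50 = 2,000.
Holding cost H = 0.36 × £31.70 = £11.4120 per unit per year.
The optimal lot size = √(2DS/H) = √(2 × 2,000 × 202 / 11.412) ≈ 266.09.
At the optimum the two cost components are equal, so total cost = 2·(Q*/2)H = Q*·H.
Minimum total = √(2DSH) = √(2 × 2,000 × 202 × 11.412) ≈ 3036.593.

TC* ≈ £3,036.59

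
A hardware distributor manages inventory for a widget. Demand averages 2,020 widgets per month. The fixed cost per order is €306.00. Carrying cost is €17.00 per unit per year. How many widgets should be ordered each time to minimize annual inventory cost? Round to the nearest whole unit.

Q* ≈ 934 widgets

Annual demand D = 2,020 × 12 = 24,240.
EOQ = √(2DS / H) = √(2 × 24,240 × 306 / 17).
= √(14,834,880 / 17) = √872,640 ≈ 934.152.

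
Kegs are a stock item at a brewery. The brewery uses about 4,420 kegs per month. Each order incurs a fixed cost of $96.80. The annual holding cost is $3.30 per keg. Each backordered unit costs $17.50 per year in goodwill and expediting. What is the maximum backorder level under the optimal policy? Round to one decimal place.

Annual demand D = 4,420 × 12 = 53,040.
With planned backorders, Q* = √(2DS/H) · √((H+B)/B).
√(2DS/H) = √(2 × 53,040 × 96.8 / 3.3) = 1763.995.
√((H+B)/B) = √((3.3+17.5)/17.5) = 1.0902.
Q* ≈ 1923.136.
S* = Q* · H/(H+B) = 1923.136 × 3.3/20.8 ≈ 305.113.

S* ≈ 305.1 kegs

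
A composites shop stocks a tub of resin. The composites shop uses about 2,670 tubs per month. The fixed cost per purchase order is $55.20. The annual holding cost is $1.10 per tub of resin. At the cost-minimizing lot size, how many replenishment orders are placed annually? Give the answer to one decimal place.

N ≈ 17.9 orders per year

Annual demand D = 2,670 × 12 = 32,040.
Q* = √(2DS/H) = √(2 × 32,040 × 55.2 / 1.1) ≈ 1793.22.
Orders per year = D / Q* = 32,040 / 1793.22 ≈ 17.867.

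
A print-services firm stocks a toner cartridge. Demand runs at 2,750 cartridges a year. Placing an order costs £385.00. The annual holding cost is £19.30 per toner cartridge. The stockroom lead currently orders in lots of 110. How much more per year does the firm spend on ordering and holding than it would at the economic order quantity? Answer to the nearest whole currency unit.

Extra cost ≈ £4,294 per year

EOQ = √(2DS/H) = √(2 × 2,750 × 385 / 19.3) ≈ 331.23.
Cost at Q* = (D/Q*)S + (Q*/2)H = √(2DSH) ≈ £6,392.79.
Cost at Q = 110: (2,750/110)×385 + (110/2)×19.3 = £9,625.00 + £1,061.50 = £10,686.50.
Excess = £10,686.50 − £6,392.79 = £4,293.71.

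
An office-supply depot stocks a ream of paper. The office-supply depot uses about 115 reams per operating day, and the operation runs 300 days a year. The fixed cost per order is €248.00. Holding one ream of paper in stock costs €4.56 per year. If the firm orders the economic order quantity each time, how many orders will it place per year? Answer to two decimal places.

N ≈ 17.81 orders per year

Annual demand D = 115 × 300 = 34,500.
Q* = √(2DS/H) = √(2 × 34,500 × 248 / 4.56) ≈ 1937.17.
Orders per year = D / Q* = 34,500 / 1937.17 ≈ 17.809.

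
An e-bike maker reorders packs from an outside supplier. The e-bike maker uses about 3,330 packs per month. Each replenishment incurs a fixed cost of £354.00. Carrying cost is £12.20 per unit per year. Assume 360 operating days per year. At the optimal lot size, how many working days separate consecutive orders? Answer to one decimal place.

T ≈ 13.7 days

Annual demand D = 3,330 × 12 = 39,960.
Q* = √(2DS/H) = √(2 × 39,960 × 354 / 12.2) ≈ 1522.82.
Cycle time = Q*/D × 360 = 1522.82 / 39,960 × 360 ≈ 13.719 days.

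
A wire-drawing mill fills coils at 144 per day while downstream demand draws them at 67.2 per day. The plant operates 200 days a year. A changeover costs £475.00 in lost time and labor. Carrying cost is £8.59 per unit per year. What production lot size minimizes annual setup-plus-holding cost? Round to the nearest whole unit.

Q* ≈ 1,669 coils

Annual demand D = 67.2 × 200 = 13,440.
Production build-up factor (1 − d/p) = 1 − 67.2/144 = 0.5333.
Q* = √(2DS / (H(1 − d/p))) = √(2 × 13,440 × 475 / (8.59 × 0.5333)).
= √(12,768,000 / 4.5813) ≈ 1669.420.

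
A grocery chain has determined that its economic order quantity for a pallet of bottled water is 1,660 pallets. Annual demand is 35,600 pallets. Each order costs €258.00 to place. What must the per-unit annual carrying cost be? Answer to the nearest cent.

The basic EOQ model gives Q* = √(2DS/H); rearrange for the unknown.
From Q* = √(2DS/H): H = 2DS / Q*² = 2 × 35,600 × 258 / 1,660² = 6.6663.

H ≈ €6.67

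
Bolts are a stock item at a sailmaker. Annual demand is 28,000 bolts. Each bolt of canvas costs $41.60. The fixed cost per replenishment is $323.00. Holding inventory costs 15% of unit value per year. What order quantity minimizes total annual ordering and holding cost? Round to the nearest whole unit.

Q* ≈ 1,703 bolts

Holding cost H = 0.15 × $41.60 = $6.2400 per unit per year.
EOQ = √(2DS / H) = √(2 × 28,000 × 323 / 6.24).
= √(18,088,000 / 6.24) = √2,898,717.9487 ≈ 1702.562.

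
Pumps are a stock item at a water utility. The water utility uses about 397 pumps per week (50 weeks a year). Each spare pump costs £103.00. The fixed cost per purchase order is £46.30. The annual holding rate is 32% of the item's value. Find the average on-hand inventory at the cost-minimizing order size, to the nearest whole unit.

Annual demand D = 397 × 50 = 19,850.
Holding cost H = 0.32 × £103.00 = £32.9600 per unit per year.
Q* = √(2DS/H) = √(2 × 19,850 × 46.3 / 32.96) ≈ 236.15.
Average inventory = Q*/2 ≈ 236.15 / 2 = 118.076.

Average inventory ≈ 118 pumps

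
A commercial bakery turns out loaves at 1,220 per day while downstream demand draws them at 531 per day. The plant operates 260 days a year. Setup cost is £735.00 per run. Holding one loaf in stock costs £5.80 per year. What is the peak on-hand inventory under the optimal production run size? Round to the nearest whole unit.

I_max ≈ 4,445 loaves

Annual demand D = 531 × 260 = 138,060.
Production build-up factor (1 − d/p) = 1 − 531/1,220 = 0.5648.
Q* = √(2DS / (H(1 − d/p))) = √(2 × 138,060 × 735 / (5.8 × 0.5648)).
= √(202,948,200 / 3.2756) ≈ 7871.344.
Maximum inventory = Q*(1 − d/p) = 7871.344 × 0.5648 ≈ 4445.374.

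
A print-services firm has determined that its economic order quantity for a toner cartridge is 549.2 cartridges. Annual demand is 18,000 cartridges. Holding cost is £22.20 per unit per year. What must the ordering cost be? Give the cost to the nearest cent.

Invert the EOQ relation Q*² = 2DS/H.
From Q* = √(2DS/H): S = Q*²H / (2D) = 549.2² × 22.2 / (2 × 18,000) = 185.9994.

S ≈ £186.00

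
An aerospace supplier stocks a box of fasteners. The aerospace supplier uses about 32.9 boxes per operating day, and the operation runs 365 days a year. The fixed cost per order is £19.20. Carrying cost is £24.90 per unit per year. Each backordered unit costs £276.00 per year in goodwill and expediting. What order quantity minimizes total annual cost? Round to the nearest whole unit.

Q* ≈ 142 boxes

Annual demand D = 32.9 × 365 = 12,008.5.
With planned backorders, Q* = √(2DS/H) · √((H+B)/B).
√(2DS/H) = √(2 × 12,008.5 × 19.2 / 24.9) = 136.085.
√((H+B)/B) = √((24.9+276)/276) = 1.0441.
Q* ≈ 142.091.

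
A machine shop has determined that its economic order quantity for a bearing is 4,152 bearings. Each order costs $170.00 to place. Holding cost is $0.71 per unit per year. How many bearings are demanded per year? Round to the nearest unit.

Squaring Q* = √(2DS/H) gives Q*² = 2DS/H.
From Q* = √(2DS/H): D = Q*²H / (2S) = 4,152² × 0.71 / (2 × 170) = 35999.305.

D ≈ 35,999 bearings per year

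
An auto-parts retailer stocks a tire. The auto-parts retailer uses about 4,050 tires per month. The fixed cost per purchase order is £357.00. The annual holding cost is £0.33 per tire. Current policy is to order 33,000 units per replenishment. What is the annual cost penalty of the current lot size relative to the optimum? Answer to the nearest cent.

Annual demand D = 4,050 × 12 = 48,600.
EOQ = √(2DS/H) = √(2 × 48,600 × 357 / 0.33) ≈ 10254.40.
Cost at Q* = (D/Q*)S + (Q*/2)H = √(2DSH) ≈ £3,383.95.
Cost at Q = 33,000: (48,600/33,000)×357 + (33,000/2)×0.33 = £525.76 + £5,445.00 = £5,970.76.
Excess = £5,970.76 − £3,383.95 = £2,586.81.

Extra cost ≈ £2,586.81 per year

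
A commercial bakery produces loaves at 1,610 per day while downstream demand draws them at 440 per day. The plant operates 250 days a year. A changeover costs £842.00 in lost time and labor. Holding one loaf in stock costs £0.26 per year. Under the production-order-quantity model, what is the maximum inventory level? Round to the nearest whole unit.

I_max ≈ 22,754 loaves

Annual demand D = 440 × 250 = 110,000.
Production build-up factor (1 − d/p) = 1 − 440/1,610 = 0.7267.
Q* = √(2DS / (H(1 − d/p))) = √(2 × 110,000 × 842 / (0.26 × 0.7267)).
= √(185,240,000 / 0.1889) ≈ 31311.273.
Maximum inventory = Q*(1 − d/p) = 31311.273 × 0.7267 ≈ 22754.155.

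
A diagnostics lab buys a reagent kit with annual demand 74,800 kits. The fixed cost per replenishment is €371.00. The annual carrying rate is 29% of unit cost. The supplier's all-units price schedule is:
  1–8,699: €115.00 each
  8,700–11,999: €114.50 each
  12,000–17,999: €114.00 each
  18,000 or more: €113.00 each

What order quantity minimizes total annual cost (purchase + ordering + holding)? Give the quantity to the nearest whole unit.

Holding cost per unit per year at price C is H = 0.29·C.
Candidates are each tier's EOQ (if it falls in that tier) and each price-break quantity.
EOQ at €115.00 = 1290.0 (feasible in tier 1): TC = 74,800×€115.00 + (74,800/1290.0)×371 + (1290.0/2)×0.29×€115.00 = €8,645,023.00.
EOQ at €114.50 = 1292.9 < 8700, so use break Q=8700: TC = 74,800×€114.50 + (74,800/8700.0)×371 + (8700.0/2)×0.29×€114.50 = €8,712,231.50.
EOQ at €114.00 = 1295.7 < 12000, so use break Q=12000: TC = 74,800×€114.00 + (74,800/12000.0)×371 + (12000.0/2)×0.29×€114.00 = €8,727,872.57.
EOQ at €113.00 = 1301.4 < 18000, so use break Q=18000: TC = 74,800×€113.00 + (74,800/18000.0)×371 + (18000.0/2)×0.29×€113.00 = €8,748,871.71.
Lowest total cost is €8,645,023.00 at Q = 1290.0.

Q* ≈ 1,290 kits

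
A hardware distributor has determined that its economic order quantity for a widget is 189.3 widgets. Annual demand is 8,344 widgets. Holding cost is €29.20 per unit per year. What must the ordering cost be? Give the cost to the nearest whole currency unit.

The basic EOQ model gives Q* = √(2DS/H); rearrange for the unknown.
From Q* = √(2DS/H): S = Q*²H / (2D) = 189.3² × 29.2 / (2 × 8,344) = 62.7018.

S ≈ €63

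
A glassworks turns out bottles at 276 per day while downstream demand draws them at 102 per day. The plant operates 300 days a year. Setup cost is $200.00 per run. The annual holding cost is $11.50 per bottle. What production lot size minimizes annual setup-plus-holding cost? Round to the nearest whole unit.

Annual demand D = 102 × 300 = 30,600.
Production build-up factor (1 − d/p) = 1 − 102/276 = 0.6304.
Q* = √(2DS / (H(1 − d/p))) = √(2 × 30,600 × 200 / (11.5 × 0.6304)).
= √(12,240,000 / 7.25) ≈ 1299.337.

Q* ≈ 1,299 bottles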